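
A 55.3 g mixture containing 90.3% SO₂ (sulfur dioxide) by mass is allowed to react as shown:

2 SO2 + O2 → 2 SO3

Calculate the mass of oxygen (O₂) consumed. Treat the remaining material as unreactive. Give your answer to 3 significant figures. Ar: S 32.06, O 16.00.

12.5 g

Mass of pure SO2 = 55.3 g × 0.903 = 49.94 g.
M(SO2) = 32.06 + 2(16.00) = 64.06 g/mol.
M(O2) = 2(16.00) = 32.00 g/mol.
n(SO2) = 49.94 g / 64.06 g/mol = 0.7795 mol.
From the equation the SO2:O2 mole ratio is 2:1, so n(O2) = 0.7795 × 1/2 = 0.3898 mol.
Mass of O2 = 0.3898 mol × 32.00 g/mol = 12.47 g.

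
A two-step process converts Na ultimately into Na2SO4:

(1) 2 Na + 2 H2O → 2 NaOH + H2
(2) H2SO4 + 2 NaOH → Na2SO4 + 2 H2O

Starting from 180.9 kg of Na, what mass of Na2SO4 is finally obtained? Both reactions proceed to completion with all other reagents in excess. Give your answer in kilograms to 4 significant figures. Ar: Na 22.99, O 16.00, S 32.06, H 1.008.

M(Na) = 22.99 g/mol.
M(Na2SO4) = 2(22.99) + 32.06 + 4(16.00) = 142.04 g/mol.
180.9 kg = 180900 g.
n(Na) = 180900 / 22.99 = 7868.6 mol.
Step 1 gives a 2:2 ratio of Na to NaOH, so n(NaOH) = 7868.6 mol.
In step 2 the NaOH:Na2SO4 ratio is 2:1, so n(Na2SO4) = 3934.3 mol.
Mass of Na2SO4 = 3934.3 × 142.04 = 558830 g = 558.8 kg.

558.8 kg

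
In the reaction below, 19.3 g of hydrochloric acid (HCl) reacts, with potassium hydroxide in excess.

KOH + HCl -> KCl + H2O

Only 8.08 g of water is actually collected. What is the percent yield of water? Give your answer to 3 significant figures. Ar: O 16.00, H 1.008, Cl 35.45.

84.7 %

M(HCl) = 1.008 + 35.45 = 36.458 g/mol.
M(H2O) = 2(1.008) + 16.00 = 18.016 g/mol.
n(HCl) = 19.30 g / 36.458 g/mol = 0.5294 mol.
From the equation the HCl:H2O mole ratio is 1:1, so n(H2O) = 0.5294 × 1/1 = 0.5294 mol.
Mass of H2O = 0.5294 mol × 18.016 g/mol = 9.537 g.
This is the theoretical yield. Percent yield = 8.08 g / 9.537 g × 100% = 84.72%.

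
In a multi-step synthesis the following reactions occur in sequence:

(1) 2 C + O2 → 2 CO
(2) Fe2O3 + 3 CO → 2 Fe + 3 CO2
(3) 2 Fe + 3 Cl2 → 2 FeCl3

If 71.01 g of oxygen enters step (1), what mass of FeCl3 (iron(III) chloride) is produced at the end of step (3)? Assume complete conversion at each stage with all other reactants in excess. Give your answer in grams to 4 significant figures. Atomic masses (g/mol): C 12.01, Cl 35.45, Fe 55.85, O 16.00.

M(O2) = 2(16.00) = 32.00 g/mol.
M(FeCl3) = 55.85 + 3(35.45) = 162.20 g/mol.
n(O2) = 71.01 / 32.00 = 2.2191 mol.
Reaction (1): O2→CO ratio 1:2 ⇒ n(CO) = 4.4381 mol.
Reaction (2): CO→Fe ratio 3:2 ⇒ n(Fe) = 2.9588 mol.
Reaction (3): Fe→FeCl3 ratio 2:2 ⇒ n(FeCl3) = 2.9588 mol.
Mass of FeCl3 = 2.9588 × 162.20 = 479.91 g.

479.9 g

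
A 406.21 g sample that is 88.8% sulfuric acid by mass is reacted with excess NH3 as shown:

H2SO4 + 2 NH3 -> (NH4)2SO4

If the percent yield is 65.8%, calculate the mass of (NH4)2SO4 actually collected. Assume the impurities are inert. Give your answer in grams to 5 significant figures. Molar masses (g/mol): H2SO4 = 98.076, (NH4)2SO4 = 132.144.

319.80 g

Pure H2SO4 available = 406.21 g × 0.888 = 360.714 g.
n(H2SO4) = 360.714 g / 98.076 g/mol = 3.67791 mol.
From the equation the H2SO4:(NH4)2SO4 mole ratio is 1:1, so n((NH4)2SO4) = 3.67791 × 1/1 = 3.67791 mol.
Mass of (NH4)2SO4 = 3.67791 mol × 132.144 g/mol = 486.013 g.
Actual mass collected = 486.013 g × 0.658 = 319.797 g.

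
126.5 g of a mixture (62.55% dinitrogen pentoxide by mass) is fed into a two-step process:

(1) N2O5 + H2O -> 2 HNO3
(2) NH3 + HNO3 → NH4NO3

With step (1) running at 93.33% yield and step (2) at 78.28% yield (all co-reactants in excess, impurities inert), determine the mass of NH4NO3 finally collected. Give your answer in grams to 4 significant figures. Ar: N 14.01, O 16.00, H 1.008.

Pure N2O5 = 126.5 × 0.6255 = 79.126 g.
M(N2O5) = 2(14.01) + 5(16.00) = 108.02 g/mol.
M(NH4NO3) = 2(14.01) + 4(1.008) + 3(16.00) = 80.052 g/mol.
n(N2O5) = 79.126 / 108.02 = 0.73251 mol.
Step 1 (N2O5:HNO3 = 1:2): theoretical n(HNO3) = 1.4650 mol; at 93.33% yield, n(HNO3) = 1.3673 mol.
Step 2 (HNO3:NH4NO3 = 1:1): theoretical n(NH4NO3) = 1.3673 mol, so theoretical mass = 1.3673 × 80.052 = 109.46 g.
At 78.28% yield, actual mass of NH4NO3 = 109.46 × 0.7828 = 85.682 g.

85.68 g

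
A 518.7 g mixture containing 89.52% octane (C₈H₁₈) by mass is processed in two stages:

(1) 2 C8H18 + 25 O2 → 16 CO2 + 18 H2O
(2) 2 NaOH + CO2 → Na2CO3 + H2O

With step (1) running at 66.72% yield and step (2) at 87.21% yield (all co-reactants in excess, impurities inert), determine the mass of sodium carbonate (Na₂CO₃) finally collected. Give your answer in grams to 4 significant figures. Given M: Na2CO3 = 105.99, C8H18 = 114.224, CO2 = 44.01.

2006 g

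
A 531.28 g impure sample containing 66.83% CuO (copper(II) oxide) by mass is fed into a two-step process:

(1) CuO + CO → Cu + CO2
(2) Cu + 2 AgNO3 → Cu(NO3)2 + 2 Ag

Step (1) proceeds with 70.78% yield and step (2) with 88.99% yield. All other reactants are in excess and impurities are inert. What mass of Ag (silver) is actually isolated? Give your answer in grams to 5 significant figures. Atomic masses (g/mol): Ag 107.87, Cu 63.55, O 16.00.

606.51 g

Pure CuO = 531.28 × 0.6683 = 355.054 g.
M(CuO) = 63.55 + 16.00 = 79.55 g/mol.
M(Ag) = 107.87 g/mol.
n(CuO) = 355.054 / 79.55 = 4.46329 mol.
Step 1 (CuO:Cu = 1:1): theoretical n(Cu) = 4.46329 mol; at 70.78% yield, n(Cu) = 3.15911 mol.
Step 2 (Cu:Ag = 1:2): theoretical n(Ag) = 6.31823 mol, so theoretical mass = 6.31823 × 107.87 = 681.547 g.
At 88.99% yield, actual mass of Ag = 681.547 × 0.8899 = 606.509 g.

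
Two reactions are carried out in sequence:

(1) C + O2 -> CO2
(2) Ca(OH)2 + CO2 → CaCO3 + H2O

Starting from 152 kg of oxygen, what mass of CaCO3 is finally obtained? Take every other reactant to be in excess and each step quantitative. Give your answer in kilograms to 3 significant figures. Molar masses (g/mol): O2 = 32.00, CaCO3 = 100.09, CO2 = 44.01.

152 kg = 152000 g.
n(O2) = 152000 / 32.00 = 4750 mol.
Step 1 gives a 1:1 ratio of O2 to CO2, so n(CO2) = 4750 mol.
In step 2 the CO2:CaCO3 ratio is 1:1, so n(CaCO3) = 4750 mol.
Mass of CaCO3 = 4750 × 100.09 = 475400 g = 475 kg.

475 kg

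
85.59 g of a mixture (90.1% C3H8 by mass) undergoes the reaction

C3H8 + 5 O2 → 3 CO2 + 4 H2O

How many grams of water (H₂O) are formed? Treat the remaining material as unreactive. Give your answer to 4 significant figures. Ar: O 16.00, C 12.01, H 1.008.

126.0 g

Mass of pure C3H8 = 85.59 g × 0.901 = 77.117 g.
M(C3H8) = 3(12.01) + 8(1.008) = 44.094 g/mol.
M(H2O) = 2(1.008) + 16.00 = 18.016 g/mol.
n(C3H8) = 77.117 g / 44.094 g/mol = 1.7489 mol.
From the equation the C3H8:H2O mole ratio is 1:4, so n(H2O) = 1.7489 × 4/1 = 6.9957 mol.
Mass of H2O = 6.9957 mol × 18.016 g/mol = 126.03 g.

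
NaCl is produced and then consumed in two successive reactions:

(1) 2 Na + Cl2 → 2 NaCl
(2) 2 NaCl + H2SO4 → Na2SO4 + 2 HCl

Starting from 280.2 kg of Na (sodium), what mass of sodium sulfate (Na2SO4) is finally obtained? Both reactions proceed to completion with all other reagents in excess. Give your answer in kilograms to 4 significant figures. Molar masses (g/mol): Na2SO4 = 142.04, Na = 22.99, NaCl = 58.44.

280.2 kg = 280200 g.
n(Na) = 280200 / 22.99 = 12188 mol.
Step 1 gives a 2:2 ratio of Na to NaCl, so n(NaCl) = 12188 mol.
In step 2 the NaCl:Na2SO4 ratio is 2:1, so n(Na2SO4) = 6094.0 mol.
Mass of Na2SO4 = 6094.0 × 142.04 = 865590 g = 865.6 kg.

865.6 kg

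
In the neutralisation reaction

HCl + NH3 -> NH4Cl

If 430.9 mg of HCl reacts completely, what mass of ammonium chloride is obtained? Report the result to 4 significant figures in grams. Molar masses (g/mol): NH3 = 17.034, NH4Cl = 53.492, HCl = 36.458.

0.6322 g

Convert: 430.9 mg = 0.43090 g.
n(HCl) = 0.43090 g / 36.458 g/mol = 0.011819 mol.
From the equation the HCl:NH4Cl mole ratio is 1:1, so n(NH4Cl) = 0.011819 × 1/1 = 0.011819 mol.
Mass of NH4Cl = 0.011819 mol × 53.492 g/mol = 0.63223 g.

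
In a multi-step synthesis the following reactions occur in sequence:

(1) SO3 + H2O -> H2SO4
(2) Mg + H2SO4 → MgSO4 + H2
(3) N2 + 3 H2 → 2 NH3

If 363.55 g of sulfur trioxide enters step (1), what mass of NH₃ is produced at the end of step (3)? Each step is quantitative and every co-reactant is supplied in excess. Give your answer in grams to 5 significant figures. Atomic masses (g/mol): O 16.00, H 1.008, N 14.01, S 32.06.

51.567 g

M(SO3) = 32.06 + 3(16.00) = 80.06 g/mol.
M(NH3) = 14.01 + 3(1.008) = 17.034 g/mol.
n(SO3) = 363.55 / 80.06 = 4.54097 mol.
Reaction (1): SO3→H2SO4 ratio 1:1 ⇒ n(H2SO4) = 4.54097 mol.
Reaction (2): H2SO4→H2 ratio 1:1 ⇒ n(H2) = 4.54097 mol.
Reaction (3): H2→NH3 ratio 3:2 ⇒ n(NH3) = 3.02731 mol.
Mass of NH3 = 3.02731 × 17.034 = 51.5672 g.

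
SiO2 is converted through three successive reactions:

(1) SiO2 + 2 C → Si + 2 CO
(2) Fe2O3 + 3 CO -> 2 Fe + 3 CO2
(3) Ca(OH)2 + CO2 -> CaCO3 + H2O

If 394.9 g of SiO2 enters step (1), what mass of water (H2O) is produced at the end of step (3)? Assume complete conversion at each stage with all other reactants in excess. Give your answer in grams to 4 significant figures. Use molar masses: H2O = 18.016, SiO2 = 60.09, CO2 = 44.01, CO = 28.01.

n(SiO2) = 394.9 / 60.09 = 6.5718 mol.
Reaction (1): SiO2→CO ratio 1:2 ⇒ n(CO) = 13.144 mol.
Reaction (2): CO→CO2 ratio 3:3 ⇒ n(CO2) = 13.144 mol.
Reaction (3): CO2→H2O ratio 1:1 ⇒ n(H2O) = 13.144 mol.
Mass of H2O = 13.144 × 18.016 = 236.80 g.

236.8 g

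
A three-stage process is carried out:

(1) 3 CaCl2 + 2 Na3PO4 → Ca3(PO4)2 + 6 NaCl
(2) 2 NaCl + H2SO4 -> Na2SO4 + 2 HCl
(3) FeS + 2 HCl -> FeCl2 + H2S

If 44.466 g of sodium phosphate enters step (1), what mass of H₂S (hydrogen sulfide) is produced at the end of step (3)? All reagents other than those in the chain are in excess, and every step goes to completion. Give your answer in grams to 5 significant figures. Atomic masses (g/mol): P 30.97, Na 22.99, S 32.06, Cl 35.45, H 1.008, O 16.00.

M(Na3PO4) = 3(22.99) + 30.97 + 4(16.00) = 163.94 g/mol.
M(H2S) = 2(1.008) + 32.06 = 34.076 g/mol.
n(Na3PO4) = 44.466 / 163.94 = 0.271233 mol.
Reaction (1): Na3PO4→NaCl ratio 2:6 ⇒ n(NaCl) = 0.813700 mol.
Reaction (2): NaCl→HCl ratio 2:2 ⇒ n(HCl) = 0.813700 mol.
Reaction (3): HCl→H2S ratio 2:1 ⇒ n(H2S) = 0.406850 mol.
Mass of H2S = 0.406850 × 34.076 = 13.8638 g.

13.864 g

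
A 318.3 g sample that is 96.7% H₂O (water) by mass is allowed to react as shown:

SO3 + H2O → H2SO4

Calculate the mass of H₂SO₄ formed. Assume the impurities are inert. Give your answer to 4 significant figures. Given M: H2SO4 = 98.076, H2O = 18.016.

Mass of pure H2O = 318.3 g × 0.967 = 307.80 g.
n(H2O) = 307.80 g / 18.016 g/mol = 17.085 mol.
From the equation the H2O:H2SO4 mole ratio is 1:1, so n(H2SO4) = 17.085 × 1/1 = 17.085 mol.
Mass of H2SO4 = 17.085 mol × 98.076 g/mol = 1675.6 g.

1676 g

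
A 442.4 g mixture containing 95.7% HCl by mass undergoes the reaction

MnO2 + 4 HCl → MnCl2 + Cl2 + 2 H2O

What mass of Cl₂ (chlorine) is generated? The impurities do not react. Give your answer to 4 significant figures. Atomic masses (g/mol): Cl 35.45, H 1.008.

205.8 g

Mass of pure HCl = 442.4 g × 0.957 = 423.38 g.
M(HCl) = 1.008 + 35.45 = 36.458 g/mol.
M(Cl2) = 2(35.45) = 70.90 g/mol.
n(HCl) = 423.38 g / 36.458 g/mol = 11.613 mol.
From the equation the HCl:Cl2 mole ratio is 4:1, so n(Cl2) = 11.613 × 1/4 = 2.9032 mol.
Mass of Cl2 = 2.9032 mol × 70.90 g/mol = 205.84 g.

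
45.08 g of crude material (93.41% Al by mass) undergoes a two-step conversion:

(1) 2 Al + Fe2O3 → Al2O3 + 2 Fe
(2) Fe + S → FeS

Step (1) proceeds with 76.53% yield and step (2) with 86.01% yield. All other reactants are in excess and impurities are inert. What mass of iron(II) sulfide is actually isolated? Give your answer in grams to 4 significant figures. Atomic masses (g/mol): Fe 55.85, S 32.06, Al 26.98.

90.31 g

Pure Al = 45.08 × 0.9341 = 42.109 g.
M(Al) = 26.98 g/mol.
M(FeS) = 55.85 + 32.06 = 87.91 g/mol.
n(Al) = 42.109 / 26.98 = 1.5608 mol.
Step 1 (Al:Fe = 2:2): theoretical n(Fe) = 1.5608 mol; at 76.53% yield, n(Fe) = 1.1944 mol.
Step 2 (Fe:FeS = 1:1): theoretical n(FeS) = 1.1944 mol, so theoretical mass = 1.1944 × 87.91 = 105.00 g.
At 86.01% yield, actual mass of FeS = 105.00 × 0.8601 = 90.314 g.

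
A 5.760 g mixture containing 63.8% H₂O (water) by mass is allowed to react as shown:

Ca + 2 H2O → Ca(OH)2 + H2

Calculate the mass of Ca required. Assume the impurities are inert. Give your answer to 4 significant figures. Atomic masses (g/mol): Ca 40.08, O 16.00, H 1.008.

4.088 g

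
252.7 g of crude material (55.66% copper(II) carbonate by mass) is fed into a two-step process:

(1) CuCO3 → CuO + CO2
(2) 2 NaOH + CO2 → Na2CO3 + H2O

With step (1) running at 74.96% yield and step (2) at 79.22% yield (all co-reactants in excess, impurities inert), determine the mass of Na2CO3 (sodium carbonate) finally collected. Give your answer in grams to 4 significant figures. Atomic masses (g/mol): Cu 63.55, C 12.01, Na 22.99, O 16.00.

71.65 g

Pure CuCO3 = 252.7 × 0.5566 = 140.65 g.
M(CuCO3) = 63.55 + 12.01 + 3(16.00) = 123.56 g/mol.
M(Na2CO3) = 2(22.99) + 12.01 + 3(16.00) = 105.99 g/mol.
n(CuCO3) = 140.65 / 123.56 = 1.1383 mol.
Step 1 (CuCO3:CO2 = 1:1): theoretical n(CO2) = 1.1383 mol; at 74.96% yield, n(CO2) = 0.85330 mol.
Step 2 (CO2:Na2CO3 = 1:1): theoretical n(Na2CO3) = 0.85330 mol, so theoretical mass = 0.85330 × 105.99 = 90.441 g.
At 79.22% yield, actual mass of Na2CO3 = 90.441 × 0.7922 = 71.647 g.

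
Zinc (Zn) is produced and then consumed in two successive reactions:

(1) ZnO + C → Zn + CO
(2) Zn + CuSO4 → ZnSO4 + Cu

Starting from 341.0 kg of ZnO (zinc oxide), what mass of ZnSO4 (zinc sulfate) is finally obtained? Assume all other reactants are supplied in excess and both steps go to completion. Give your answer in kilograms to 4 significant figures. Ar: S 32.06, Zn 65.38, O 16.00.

676.5 kg

M(ZnO) = 65.38 + 16.00 = 81.38 g/mol.
M(ZnSO4) = 65.38 + 32.06 + 4(16.00) = 161.44 g/mol.
341.0 kg = 341000 g.
n(ZnO) = 341000 / 81.38 = 4190.2 mol.
Step 1 gives a 1:1 ratio of ZnO to Zn, so n(Zn) = 4190.2 mol.
In step 2 the Zn:ZnSO4 ratio is 1:1, so n(ZnSO4) = 4190.2 mol.
Mass of ZnSO4 = 4190.2 × 161.44 = 676470 g = 676.5 kg.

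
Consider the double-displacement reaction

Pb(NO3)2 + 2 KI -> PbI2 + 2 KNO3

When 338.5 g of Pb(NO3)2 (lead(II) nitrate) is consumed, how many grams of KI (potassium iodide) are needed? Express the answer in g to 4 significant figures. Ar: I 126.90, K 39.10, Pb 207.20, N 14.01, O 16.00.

M(Pb(NO3)2) = 207.20 + 2(14.01) + 6(16.00) = 331.22 g/mol.
M(KI) = 39.10 + 126.90 = 166.00 g/mol.
n(Pb(NO3)2) = 338.50 g / 331.22 g/mol = 1.0220 mol.
From the equation the Pb(NO3)2:KI mole ratio is 1:2, so n(KI) = 1.0220 × 2/1 = 2.0440 mol.
Mass of KI = 2.0440 mol × 166.00 g/mol = 339.30 g.

339.3 g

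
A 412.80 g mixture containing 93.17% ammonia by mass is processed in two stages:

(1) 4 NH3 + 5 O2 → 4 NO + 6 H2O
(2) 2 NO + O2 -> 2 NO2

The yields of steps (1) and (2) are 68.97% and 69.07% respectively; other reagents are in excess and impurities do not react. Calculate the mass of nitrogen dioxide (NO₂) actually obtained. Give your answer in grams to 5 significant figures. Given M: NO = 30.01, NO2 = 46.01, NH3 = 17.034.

494.88 g

Pure NH3 = 412.80 × 0.9317 = 384.606 g.
n(NH3) = 384.606 / 17.034 = 22.5787 mol.
Step 1 (NH3:NO = 4:4): theoretical n(NO) = 22.5787 mol; at 68.97% yield, n(NO) = 15.5725 mol.
Step 2 (NO:NO2 = 2:2): theoretical n(NO2) = 15.5725 mol, so theoretical mass = 15.5725 × 46.01 = 716.492 g.
At 69.07% yield, actual mass of NO2 = 716.492 × 0.6907 = 494.881 g.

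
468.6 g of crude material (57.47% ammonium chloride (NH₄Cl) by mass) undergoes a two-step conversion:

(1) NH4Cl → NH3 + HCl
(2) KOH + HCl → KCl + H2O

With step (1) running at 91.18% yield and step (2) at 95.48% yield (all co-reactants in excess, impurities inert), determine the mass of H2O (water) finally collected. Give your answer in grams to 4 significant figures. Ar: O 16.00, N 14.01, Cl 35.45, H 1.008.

78.96 g

Pure NH4Cl = 468.6 × 0.5747 = 269.30 g.
M(NH4Cl) = 14.01 + 4(1.008) + 35.45 = 53.492 g/mol.
M(H2O) = 2(1.008) + 16.00 = 18.016 g/mol.
n(NH4Cl) = 269.30 / 53.492 = 5.0345 mol.
Step 1 (NH4Cl:HCl = 1:1): theoretical n(HCl) = 5.0345 mol; at 91.18% yield, n(HCl) = 4.5904 mol.
Step 2 (HCl:H2O = 1:1): theoretical n(H2O) = 4.5904 mol, so theoretical mass = 4.5904 × 18.016 = 82.701 g.
At 95.48% yield, actual mass of H2O = 82.701 × 0.9548 = 78.963 g.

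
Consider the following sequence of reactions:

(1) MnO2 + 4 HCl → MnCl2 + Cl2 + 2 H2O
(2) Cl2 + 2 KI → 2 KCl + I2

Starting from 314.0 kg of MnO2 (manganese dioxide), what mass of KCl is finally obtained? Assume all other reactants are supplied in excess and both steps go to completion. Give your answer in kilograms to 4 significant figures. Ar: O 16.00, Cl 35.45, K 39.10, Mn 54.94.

538.5 kg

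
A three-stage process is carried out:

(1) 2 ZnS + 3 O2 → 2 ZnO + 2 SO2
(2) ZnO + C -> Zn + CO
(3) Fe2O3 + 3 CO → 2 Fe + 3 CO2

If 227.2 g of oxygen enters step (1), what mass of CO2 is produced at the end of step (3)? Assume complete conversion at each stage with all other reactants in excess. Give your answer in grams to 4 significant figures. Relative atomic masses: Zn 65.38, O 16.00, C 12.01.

M(O2) = 2(16.00) = 32.00 g/mol.
M(CO2) = 12.01 + 2(16.00) = 44.01 g/mol.
n(O2) = 227.2 / 32.00 = 7.1000 mol.
Reaction (1): O2→ZnO ratio 3:2 ⇒ n(ZnO) = 4.7333 mol.
Reaction (2): ZnO→CO ratio 1:1 ⇒ n(CO) = 4.7333 mol.
Reaction (3): CO→CO2 ratio 3:3 ⇒ n(CO2) = 4.7333 mol.
Mass of CO2 = 4.7333 × 44.01 = 208.31 g.

208.3 g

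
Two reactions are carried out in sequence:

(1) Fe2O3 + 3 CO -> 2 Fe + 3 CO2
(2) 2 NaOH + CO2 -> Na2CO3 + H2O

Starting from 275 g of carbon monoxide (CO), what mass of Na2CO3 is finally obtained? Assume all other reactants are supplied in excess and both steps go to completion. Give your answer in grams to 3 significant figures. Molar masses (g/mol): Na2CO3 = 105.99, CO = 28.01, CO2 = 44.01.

1040 g

n(CO) = 275.0 / 28.01 = 9.818 mol.
Step 1 gives a 3:3 ratio of CO to CO2, so n(CO2) = 9.818 mol.
In step 2 the CO2:Na2CO3 ratio is 1:1, so n(Na2CO3) = 9.818 mol.
Mass of Na2CO3 = 9.818 × 105.99 = 1041 g.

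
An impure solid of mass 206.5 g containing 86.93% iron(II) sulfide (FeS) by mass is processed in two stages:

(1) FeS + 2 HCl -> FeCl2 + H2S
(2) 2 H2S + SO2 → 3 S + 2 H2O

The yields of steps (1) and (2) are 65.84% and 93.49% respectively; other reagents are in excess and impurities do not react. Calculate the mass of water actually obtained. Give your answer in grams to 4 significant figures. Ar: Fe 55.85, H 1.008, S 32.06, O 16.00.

Pure FeS = 206.5 × 0.8693 = 179.51 g.
M(FeS) = 55.85 + 32.06 = 87.91 g/mol.
M(H2O) = 2(1.008) + 16.00 = 18.016 g/mol.
n(FeS) = 179.51 / 87.91 = 2.0420 mol.
Step 1 (FeS:H2S = 1:1): theoretical n(H2S) = 2.0420 mol; at 65.84% yield, n(H2S) = 1.3444 mol.
Step 2 (H2S:H2O = 2:2): theoretical n(H2O) = 1.3444 mol, so theoretical mass = 1.3444 × 18.016 = 24.221 g.
At 93.49% yield, actual mass of H2O = 24.221 × 0.9349 = 22.645 g.

22.64 g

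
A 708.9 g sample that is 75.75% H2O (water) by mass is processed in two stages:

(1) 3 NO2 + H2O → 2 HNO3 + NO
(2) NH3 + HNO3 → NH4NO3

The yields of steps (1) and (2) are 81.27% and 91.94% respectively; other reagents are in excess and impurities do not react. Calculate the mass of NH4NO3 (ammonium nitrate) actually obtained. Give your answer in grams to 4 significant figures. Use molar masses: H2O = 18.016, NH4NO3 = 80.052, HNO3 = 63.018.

Pure H2O = 708.9 × 0.7575 = 536.99 g.
n(H2O) = 536.99 / 18.016 = 29.806 mol.
Step 1 (H2O:HNO3 = 1:2): theoretical n(HNO3) = 59.613 mol; at 81.27% yield, n(HNO3) = 48.447 mol.
Step 2 (HNO3:NH4NO3 = 1:1): theoretical n(NH4NO3) = 48.447 mol, so theoretical mass = 48.447 × 80.052 = 3878.3 g.
At 91.94% yield, actual mass of NH4NO3 = 3878.3 × 0.9194 = 3565.7 g.

3566 g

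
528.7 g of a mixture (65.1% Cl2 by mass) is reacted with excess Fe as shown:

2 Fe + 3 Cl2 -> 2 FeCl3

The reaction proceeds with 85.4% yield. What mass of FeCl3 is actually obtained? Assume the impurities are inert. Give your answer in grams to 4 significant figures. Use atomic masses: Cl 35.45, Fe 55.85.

Pure Cl2 available = 528.7 g × 0.651 = 344.18 g.
M(Cl2) = 2(35.45) = 70.90 g/mol.
M(FeCl3) = 55.85 + 3(35.45) = 162.20 g/mol.
n(Cl2) = 344.18 g / 70.90 g/mol = 4.8545 mol.
From the equation the Cl2:FeCl3 mole ratio is 3:2, so n(FeCl3) = 4.8545 × 2/3 = 3.2363 mol.
Mass of FeCl3 = 3.2363 mol × 162.20 g/mol = 524.93 g.
Actual mass collected = 524.93 g × 0.854 = 448.29 g.

448.3 g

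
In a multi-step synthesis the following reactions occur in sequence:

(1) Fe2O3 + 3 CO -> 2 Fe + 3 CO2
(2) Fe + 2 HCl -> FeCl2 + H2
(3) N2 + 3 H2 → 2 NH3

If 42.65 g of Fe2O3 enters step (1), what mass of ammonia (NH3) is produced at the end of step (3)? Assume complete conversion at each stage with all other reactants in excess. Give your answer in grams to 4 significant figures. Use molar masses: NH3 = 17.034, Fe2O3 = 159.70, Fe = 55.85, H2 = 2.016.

n(Fe2O3) = 42.65 / 159.70 = 0.26706 mol.
Reaction (1): Fe2O3→Fe ratio 1:2 ⇒ n(Fe) = 0.53413 mol.
Reaction (2): Fe→H2 ratio 1:1 ⇒ n(H2) = 0.53413 mol.
Reaction (3): H2→NH3 ratio 3:2 ⇒ n(NH3) = 0.35608 mol.
Mass of NH3 = 0.35608 × 17.034 = 6.0655 g.

6.066 g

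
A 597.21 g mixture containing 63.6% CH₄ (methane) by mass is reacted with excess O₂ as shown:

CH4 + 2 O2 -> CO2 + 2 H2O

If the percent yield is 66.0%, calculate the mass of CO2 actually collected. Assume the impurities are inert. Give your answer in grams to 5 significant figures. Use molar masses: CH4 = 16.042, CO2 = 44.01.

687.73 g

Pure CH4 available = 597.21 g × 0.636 = 379.826 g.
n(CH4) = 379.826 g / 16.042 g/mol = 23.6769 mol.
From the equation the CH4:CO2 mole ratio is 1:1, so n(CO2) = 23.6769 × 1/1 = 23.6769 mol.
Mass of CO2 = 23.6769 mol × 44.01 g/mol = 1042.02 g.
Actual mass collected = 1042.02 g × 0.660 = 687.735 g.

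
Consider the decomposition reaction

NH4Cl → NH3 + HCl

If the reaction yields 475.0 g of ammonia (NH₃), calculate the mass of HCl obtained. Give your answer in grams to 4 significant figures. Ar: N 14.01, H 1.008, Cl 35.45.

1017 g

M(NH3) = 14.01 + 3(1.008) = 17.034 g/mol.
M(HCl) = 1.008 + 35.45 = 36.458 g/mol.
n(NH3) = 475.00 g / 17.034 g/mol = 27.885 mol.
From the equation the NH3:HCl mole ratio is 1:1, so n(HCl) = 27.885 × 1/1 = 27.885 mol.
Mass of HCl = 27.885 mol × 36.458 g/mol = 1016.6 g.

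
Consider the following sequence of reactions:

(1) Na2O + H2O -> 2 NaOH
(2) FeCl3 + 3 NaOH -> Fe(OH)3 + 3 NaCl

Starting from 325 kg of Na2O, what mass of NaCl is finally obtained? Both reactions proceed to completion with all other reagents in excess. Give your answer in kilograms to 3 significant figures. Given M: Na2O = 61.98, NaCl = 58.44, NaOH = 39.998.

325 kg = 325000 g.
n(Na2O) = 325000 / 61.98 = 5244 mol.
Step 1 gives a 1:2 ratio of Na2O to NaOH, so n(NaOH) = 10490 mol.
In step 2 the NaOH:NaCl ratio is 3:3, so n(NaCl) = 10490 mol.
Mass of NaCl = 10490 × 58.44 = 612900 g = 613 kg.

613 kg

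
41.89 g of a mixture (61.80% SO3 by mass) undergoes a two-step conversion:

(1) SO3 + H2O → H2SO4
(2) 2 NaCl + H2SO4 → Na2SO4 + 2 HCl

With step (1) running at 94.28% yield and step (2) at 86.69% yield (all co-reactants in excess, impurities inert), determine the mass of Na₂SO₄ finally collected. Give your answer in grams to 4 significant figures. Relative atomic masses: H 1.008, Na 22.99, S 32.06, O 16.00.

37.54 g

Pure SO3 = 41.89 × 0.6180 = 25.888 g.
M(SO3) = 32.06 + 3(16.00) = 80.06 g/mol.
M(Na2SO4) = 2(22.99) + 32.06 + 4(16.00) = 142.04 g/mol.
n(SO3) = 25.888 / 80.06 = 0.32336 mol.
Step 1 (SO3:H2SO4 = 1:1): theoretical n(H2SO4) = 0.32336 mol; at 94.28% yield, n(H2SO4) = 0.30486 mol.
Step 2 (H2SO4:Na2SO4 = 1:1): theoretical n(Na2SO4) = 0.30486 mol, so theoretical mass = 0.30486 × 142.04 = 43.303 g.
At 86.69% yield, actual mass of Na2SO4 = 43.303 × 0.8669 = 37.539 g.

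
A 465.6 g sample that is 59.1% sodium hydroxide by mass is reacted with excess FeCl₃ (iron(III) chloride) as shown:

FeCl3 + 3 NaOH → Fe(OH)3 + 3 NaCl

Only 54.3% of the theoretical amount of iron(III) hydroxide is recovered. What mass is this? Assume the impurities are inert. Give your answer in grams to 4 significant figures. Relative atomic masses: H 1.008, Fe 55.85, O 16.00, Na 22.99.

Pure NaOH available = 465.6 g × 0.591 = 275.17 g.
M(NaOH) = 22.99 + 16.00 + 1.008 = 39.998 g/mol.
M(Fe(OH)3) = 55.85 + 3(16.00) + 3(1.008) = 106.874 g/mol.
n(NaOH) = 275.17 g / 39.998 g/mol = 6.8796 mol.
From the equation the NaOH:Fe(OH)3 mole ratio is 3:1, so n(Fe(OH)3) = 6.8796 × 1/3 = 2.2932 mol.
Mass of Fe(OH)3 = 2.2932 mol × 106.874 g/mol = 245.08 g.
Actual mass collected = 245.08 g × 0.543 = 133.08 g.

133.1 g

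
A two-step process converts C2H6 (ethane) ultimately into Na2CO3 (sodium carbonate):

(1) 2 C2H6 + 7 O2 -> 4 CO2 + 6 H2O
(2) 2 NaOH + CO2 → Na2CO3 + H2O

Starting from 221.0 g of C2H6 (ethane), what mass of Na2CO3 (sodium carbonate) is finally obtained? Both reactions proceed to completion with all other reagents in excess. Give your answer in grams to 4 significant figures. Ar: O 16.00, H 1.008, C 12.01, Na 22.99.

1558 g

M(C2H6) = 2(12.01) + 6(1.008) = 30.068 g/mol.
M(Na2CO3) = 2(22.99) + 12.01 + 3(16.00) = 105.99 g/mol.
n(C2H6) = 221.00 / 30.068 = 7.3500 mol.
Step 1 gives a 2:4 ratio of C2H6 to CO2, so n(CO2) = 14.700 mol.
In step 2 the CO2:Na2CO3 ratio is 1:1, so n(Na2CO3) = 14.700 mol.
Mass of Na2CO3 = 14.700 × 105.99 = 1558.1 g.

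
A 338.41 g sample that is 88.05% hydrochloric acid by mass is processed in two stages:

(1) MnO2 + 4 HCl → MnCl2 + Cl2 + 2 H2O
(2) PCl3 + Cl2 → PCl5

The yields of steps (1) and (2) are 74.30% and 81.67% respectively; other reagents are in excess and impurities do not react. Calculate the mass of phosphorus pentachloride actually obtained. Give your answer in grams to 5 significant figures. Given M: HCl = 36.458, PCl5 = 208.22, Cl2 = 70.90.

258.16 g

Pure HCl = 338.41 × 0.8805 = 297.970 g.
n(HCl) = 297.970 / 36.458 = 8.17297 mol.
Step 1 (HCl:Cl2 = 4:1): theoretical n(Cl2) = 2.04324 mol; at 74.30% yield, n(Cl2) = 1.51813 mol.
Step 2 (Cl2:PCl5 = 1:1): theoretical n(PCl5) = 1.51813 mol, so theoretical mass = 1.51813 × 208.22 = 316.105 g.
At 81.67% yield, actual mass of PCl5 = 316.105 × 0.8167 = 258.163 g.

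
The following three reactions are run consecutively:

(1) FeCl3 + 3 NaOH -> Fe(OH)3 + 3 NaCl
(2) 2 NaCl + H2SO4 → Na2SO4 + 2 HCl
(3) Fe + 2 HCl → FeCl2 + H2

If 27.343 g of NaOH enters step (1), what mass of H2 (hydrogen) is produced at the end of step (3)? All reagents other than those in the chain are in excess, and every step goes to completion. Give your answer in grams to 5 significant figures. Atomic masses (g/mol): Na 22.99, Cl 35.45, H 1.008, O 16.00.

M(NaOH) = 22.99 + 16.00 + 1.008 = 39.998 g/mol.
M(H2) = 2(1.008) = 2.016 g/mol.
n(NaOH) = 27.343 / 39.998 = 0.683609 mol.
Reaction (1): NaOH→NaCl ratio 3:3 ⇒ n(NaCl) = 0.683609 mol.
Reaction (2): NaCl→HCl ratio 2:2 ⇒ n(HCl) = 0.683609 mol.
Reaction (3): HCl→H2 ratio 2:1 ⇒ n(H2) = 0.341805 mol.
Mass of H2 = 0.341805 × 2.016 = 0.689078 g.

0.68908 g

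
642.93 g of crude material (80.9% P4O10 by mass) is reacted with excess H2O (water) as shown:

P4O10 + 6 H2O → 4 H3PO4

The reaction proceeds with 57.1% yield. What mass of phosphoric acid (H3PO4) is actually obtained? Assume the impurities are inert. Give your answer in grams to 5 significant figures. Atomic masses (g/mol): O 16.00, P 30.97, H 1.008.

Pure P4O10 available = 642.93 g × 0.809 = 520.130 g.
M(P4O10) = 4(30.97) + 10(16.00) = 283.88 g/mol.
M(H3PO4) = 3(1.008) + 30.97 + 4(16.00) = 97.994 g/mol.
n(P4O10) = 520.130 g / 283.88 g/mol = 1.83222 mol.
From the equation the P4O10:H3PO4 mole ratio is 1:4, so n(H3PO4) = 1.83222 × 4/1 = 7.32888 mol.
Mass of H3PO4 = 7.32888 mol × 97.994 g/mol = 718.186 g.
Actual mass collected = 718.186 g × 0.571 = 410.084 g.

410.08 g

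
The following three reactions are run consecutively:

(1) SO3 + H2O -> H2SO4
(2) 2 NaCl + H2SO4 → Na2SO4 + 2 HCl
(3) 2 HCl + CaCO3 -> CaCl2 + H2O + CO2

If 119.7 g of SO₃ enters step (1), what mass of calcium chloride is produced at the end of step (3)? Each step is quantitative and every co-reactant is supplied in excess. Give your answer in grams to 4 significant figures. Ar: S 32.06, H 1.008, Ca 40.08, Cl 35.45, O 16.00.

M(SO3) = 32.06 + 3(16.00) = 80.06 g/mol.
M(CaCl2) = 40.08 + 2(35.45) = 110.98 g/mol.
n(SO3) = 119.7 / 80.06 = 1.4951 mol.
Reaction (1): SO3→H2SO4 ratio 1:1 ⇒ n(H2SO4) = 1.4951 mol.
Reaction (2): H2SO4→HCl ratio 1:2 ⇒ n(HCl) = 2.9903 mol.
Reaction (3): HCl→CaCl2 ratio 2:1 ⇒ n(CaCl2) = 1.4951 mol.
Mass of CaCl2 = 1.4951 × 110.98 = 165.93 g.

165.9 g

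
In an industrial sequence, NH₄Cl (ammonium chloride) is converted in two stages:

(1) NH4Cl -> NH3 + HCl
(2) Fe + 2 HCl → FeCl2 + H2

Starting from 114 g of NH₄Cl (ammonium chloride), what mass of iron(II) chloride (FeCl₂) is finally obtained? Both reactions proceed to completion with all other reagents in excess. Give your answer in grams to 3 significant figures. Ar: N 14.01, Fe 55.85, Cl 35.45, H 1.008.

135 g

M(NH4Cl) = 14.01 + 4(1.008) + 35.45 = 53.492 g/mol.
M(FeCl2) = 55.85 + 2(35.45) = 126.75 g/mol.
n(NH4Cl) = 114.0 / 53.492 = 2.131 mol.
Step 1 gives a 1:1 ratio of NH4Cl to HCl, so n(HCl) = 2.131 mol.
In step 2 the HCl:FeCl2 ratio is 2:1, so n(FeCl2) = 1.066 mol.
Mass of FeCl2 = 1.066 × 126.75 = 135.1 g.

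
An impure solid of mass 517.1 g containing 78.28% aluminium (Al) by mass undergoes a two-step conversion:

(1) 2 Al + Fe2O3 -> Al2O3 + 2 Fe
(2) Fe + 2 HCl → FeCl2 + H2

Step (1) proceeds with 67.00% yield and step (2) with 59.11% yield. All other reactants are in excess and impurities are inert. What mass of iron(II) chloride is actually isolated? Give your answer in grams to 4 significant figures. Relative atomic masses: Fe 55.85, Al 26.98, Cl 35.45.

Pure Al = 517.1 × 0.7828 = 404.79 g.
M(Al) = 26.98 g/mol.
M(FeCl2) = 55.85 + 2(35.45) = 126.75 g/mol.
n(Al) = 404.79 / 26.98 = 15.003 mol.
Step 1 (Al:Fe = 2:2): theoretical n(Fe) = 15.003 mol; at 67.00% yield, n(Fe) = 10.052 mol.
Step 2 (Fe:FeCl2 = 1:1): theoretical n(FeCl2) = 10.052 mol, so theoretical mass = 10.052 × 126.75 = 1274.1 g.
At 59.11% yield, actual mass of FeCl2 = 1274.1 × 0.5911 = 753.13 g.

753.1 g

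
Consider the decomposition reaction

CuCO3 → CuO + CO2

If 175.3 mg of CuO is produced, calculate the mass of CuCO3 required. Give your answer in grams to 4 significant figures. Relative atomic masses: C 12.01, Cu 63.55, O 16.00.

0.2723 g

M(CuO) = 63.55 + 16.00 = 79.55 g/mol.
M(CuCO3) = 63.55 + 12.01 + 3(16.00) = 123.56 g/mol.
Convert: 175.3 mg = 0.17530 g.
n(CuO) = 0.17530 g / 79.55 g/mol = 0.0022036 mol.
From the equation the CuO:CuCO3 mole ratio is 1:1, so n(CuCO3) = 0.0022036 × 1/1 = 0.0022036 mol.
Mass of CuCO3 = 0.0022036 mol × 123.56 g/mol = 0.27228 g.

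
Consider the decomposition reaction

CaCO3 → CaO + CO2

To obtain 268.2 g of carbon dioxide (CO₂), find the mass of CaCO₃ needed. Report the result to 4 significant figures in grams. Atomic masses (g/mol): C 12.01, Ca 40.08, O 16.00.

M(CO2) = 12.01 + 2(16.00) = 44.01 g/mol.
M(CaCO3) = 40.08 + 12.01 + 3(16.00) = 100.09 g/mol.
n(CO2) = 268.20 g / 44.01 g/mol = 6.0941 mol.
From the equation the CO2:CaCO3 mole ratio is 1:1, so n(CaCO3) = 6.0941 × 1/1 = 6.0941 mol.
Mass of CaCO3 = 6.0941 mol × 100.09 g/mol = 609.96 g.

610.0 g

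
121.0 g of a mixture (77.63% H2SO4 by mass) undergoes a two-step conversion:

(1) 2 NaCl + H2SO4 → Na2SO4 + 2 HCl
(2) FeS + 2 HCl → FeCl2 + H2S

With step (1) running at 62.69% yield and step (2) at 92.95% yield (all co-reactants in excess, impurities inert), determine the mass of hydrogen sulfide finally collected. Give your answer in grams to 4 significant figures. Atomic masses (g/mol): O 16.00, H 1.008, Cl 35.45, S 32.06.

19.02 g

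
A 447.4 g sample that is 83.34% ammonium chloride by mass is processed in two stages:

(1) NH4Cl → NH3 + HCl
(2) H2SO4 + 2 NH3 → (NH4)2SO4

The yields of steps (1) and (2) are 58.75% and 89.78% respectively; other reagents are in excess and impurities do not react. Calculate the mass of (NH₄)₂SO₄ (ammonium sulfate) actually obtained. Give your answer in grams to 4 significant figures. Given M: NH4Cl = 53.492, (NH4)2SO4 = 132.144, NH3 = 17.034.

Pure NH4Cl = 447.4 × 0.8334 = 372.86 g.
n(NH4Cl) = 372.86 / 53.492 = 6.9704 mol.
Step 1 (NH4Cl:NH3 = 1:1): theoretical n(NH3) = 6.9704 mol; at 58.75% yield, n(NH3) = 4.0951 mol.
Step 2 (NH3:(NH4)2SO4 = 2:1): theoretical n((NH4)2SO4) = 2.0476 mol, so theoretical mass = 2.0476 × 132.144 = 270.57 g.
At 89.78% yield, actual mass of (NH4)2SO4 = 270.57 × 0.8978 = 242.92 g.

242.9 g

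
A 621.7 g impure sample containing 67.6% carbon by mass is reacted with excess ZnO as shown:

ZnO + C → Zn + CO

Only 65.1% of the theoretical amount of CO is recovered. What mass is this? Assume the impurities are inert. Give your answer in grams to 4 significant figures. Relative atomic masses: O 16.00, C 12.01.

Pure C available = 621.7 g × 0.676 = 420.27 g.
M(C) = 12.01 g/mol.
M(CO) = 12.01 + 16.00 = 28.01 g/mol.
n(C) = 420.27 g / 12.01 g/mol = 34.993 mol.
From the equation the C:CO mole ratio is 1:1, so n(CO) = 34.993 × 1/1 = 34.993 mol.
Mass of CO = 34.993 mol × 28.01 g/mol = 980.16 g.
Actual mass collected = 980.16 g × 0.651 = 638.09 g.

638.1 g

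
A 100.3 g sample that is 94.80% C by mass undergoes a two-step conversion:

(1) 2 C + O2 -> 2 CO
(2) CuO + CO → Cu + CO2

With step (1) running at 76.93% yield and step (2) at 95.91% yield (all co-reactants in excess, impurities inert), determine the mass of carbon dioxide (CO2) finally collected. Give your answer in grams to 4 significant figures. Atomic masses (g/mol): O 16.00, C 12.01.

257.1 g

Pure C = 100.3 × 0.9480 = 95.084 g.
M(C) = 12.01 g/mol.
M(CO2) = 12.01 + 2(16.00) = 44.01 g/mol.
n(C) = 95.084 / 12.01 = 7.9171 mol.
Step 1 (C:CO = 2:2): theoretical n(CO) = 7.9171 mol; at 76.93% yield, n(CO) = 6.0906 mol.
Step 2 (CO:CO2 = 1:1): theoretical n(CO2) = 6.0906 mol, so theoretical mass = 6.0906 × 44.01 = 268.05 g.
At 95.91% yield, actual mass of CO2 = 268.05 × 0.9591 = 257.09 g.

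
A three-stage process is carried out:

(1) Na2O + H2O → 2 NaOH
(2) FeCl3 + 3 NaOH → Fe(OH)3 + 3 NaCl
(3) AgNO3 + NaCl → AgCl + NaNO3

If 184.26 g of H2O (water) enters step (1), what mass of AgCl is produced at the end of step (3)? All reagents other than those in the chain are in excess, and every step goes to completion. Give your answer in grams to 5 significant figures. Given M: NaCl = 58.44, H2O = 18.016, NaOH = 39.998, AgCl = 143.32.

2931.6 g

n(H2O) = 184.26 / 18.016 = 10.2276 mol.
Reaction (1): H2O→NaOH ratio 1:2 ⇒ n(NaOH) = 20.4552 mol.
Reaction (2): NaOH→NaCl ratio 3:3 ⇒ n(NaCl) = 20.4552 mol.
Reaction (3): NaCl→AgCl ratio 1:1 ⇒ n(AgCl) = 20.4552 mol.
Mass of AgCl = 20.4552 × 143.32 = 2931.63 g.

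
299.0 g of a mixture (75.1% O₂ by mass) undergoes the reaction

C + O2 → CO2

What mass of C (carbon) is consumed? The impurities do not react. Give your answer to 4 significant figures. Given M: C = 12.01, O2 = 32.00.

84.28 g

Mass of pure O2 = 299.0 g × 0.751 = 224.55 g.
n(O2) = 224.55 g / 32.00 g/mol = 7.0172 mol.
From the equation the O2:C mole ratio is 1:1, so n(C) = 7.0172 × 1/1 = 7.0172 mol.
Mass of C = 7.0172 mol × 12.01 g/mol = 84.276 g.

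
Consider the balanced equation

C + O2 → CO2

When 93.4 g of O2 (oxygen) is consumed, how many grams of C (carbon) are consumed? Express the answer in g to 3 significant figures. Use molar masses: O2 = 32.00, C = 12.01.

35.1 g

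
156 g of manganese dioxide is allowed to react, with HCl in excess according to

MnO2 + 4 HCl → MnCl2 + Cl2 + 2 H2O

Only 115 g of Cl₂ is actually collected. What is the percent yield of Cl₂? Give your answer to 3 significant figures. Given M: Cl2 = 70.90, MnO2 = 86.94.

n(MnO2) = 156.0 g / 86.94 g/mol = 1.794 mol.
From the equation the MnO2:Cl2 mole ratio is 1:1, so n(Cl2) = 1.794 × 1/1 = 1.794 mol.
Mass of Cl2 = 1.794 mol × 70.90 g/mol = 127.2 g.
This is the theoretical yield. Percent yield = 115 g / 127.2 g × 100% = 90.40%.

90.4 %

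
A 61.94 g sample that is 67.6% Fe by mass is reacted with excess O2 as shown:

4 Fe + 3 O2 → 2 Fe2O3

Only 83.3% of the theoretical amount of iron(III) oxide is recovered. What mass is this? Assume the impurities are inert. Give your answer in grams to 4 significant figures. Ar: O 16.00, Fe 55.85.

49.87 g

Pure Fe available = 61.94 g × 0.676 = 41.871 g.
M(Fe) = 55.85 g/mol.
M(Fe2O3) = 2(55.85) + 3(16.00) = 159.70 g/mol.
n(Fe) = 41.871 g / 55.85 g/mol = 0.74971 mol.
From the equation the Fe:Fe2O3 mole ratio is 4:2, so n(Fe2O3) = 0.74971 × 2/4 = 0.37486 mol.
Mass of Fe2O3 = 0.37486 mol × 159.70 g/mol = 59.865 g.
Actual mass collected = 59.865 g × 0.833 = 49.867 g.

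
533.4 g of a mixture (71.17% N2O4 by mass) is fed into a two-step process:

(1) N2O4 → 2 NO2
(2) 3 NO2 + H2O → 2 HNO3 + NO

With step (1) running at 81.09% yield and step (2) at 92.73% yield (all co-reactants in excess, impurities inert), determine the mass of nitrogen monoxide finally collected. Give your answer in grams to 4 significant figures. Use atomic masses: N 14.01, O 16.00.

Pure N2O4 = 533.4 × 0.7117 = 379.62 g.
M(N2O4) = 2(14.01) + 4(16.00) = 92.02 g/mol.
M(NO) = 14.01 + 16.00 = 30.01 g/mol.
n(N2O4) = 379.62 / 92.02 = 4.1254 mol.
Step 1 (N2O4:NO2 = 1:2): theoretical n(NO2) = 8.2508 mol; at 81.09% yield, n(NO2) = 6.6906 mol.
Step 2 (NO2:NO = 3:1): theoretical n(NO) = 2.2302 mol, so theoretical mass = 2.2302 × 30.01 = 66.928 g.
At 92.73% yield, actual mass of NO = 66.928 × 0.9273 = 62.063 g.

62.06 g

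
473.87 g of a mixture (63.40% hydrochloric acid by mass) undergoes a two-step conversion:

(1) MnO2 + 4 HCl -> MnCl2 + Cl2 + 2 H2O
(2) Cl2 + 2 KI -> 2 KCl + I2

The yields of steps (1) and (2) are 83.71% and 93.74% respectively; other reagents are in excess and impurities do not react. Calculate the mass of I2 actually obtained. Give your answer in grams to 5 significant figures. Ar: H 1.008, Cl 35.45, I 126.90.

Pure HCl = 473.87 × 0.6340 = 300.434 g.
M(HCl) = 1.008 + 35.45 = 36.458 g/mol.
M(I2) = 2(126.90) = 253.80 g/mol.
n(HCl) = 300.434 / 36.458 = 8.24054 mol.
Step 1 (HCl:Cl2 = 4:1): theoretical n(Cl2) = 2.06013 mol; at 83.71% yield, n(Cl2) = 1.72454 mol.
Step 2 (Cl2:I2 = 1:1): theoretical n(I2) = 1.72454 mol, so theoretical mass = 1.72454 × 253.80 = 437.688 g.
At 93.74% yield, actual mass of I2 = 437.688 × 0.9374 = 410.289 g.

410.29 g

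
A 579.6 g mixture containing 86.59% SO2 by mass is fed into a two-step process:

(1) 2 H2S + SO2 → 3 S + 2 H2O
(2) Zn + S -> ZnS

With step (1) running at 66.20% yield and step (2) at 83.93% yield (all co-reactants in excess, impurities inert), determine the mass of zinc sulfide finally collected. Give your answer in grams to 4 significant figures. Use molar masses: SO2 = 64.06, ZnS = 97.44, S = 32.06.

1272 g

Pure SO2 = 579.6 × 0.8659 = 501.88 g.
n(SO2) = 501.88 / 64.06 = 7.8345 mol.
Step 1 (SO2:S = 1:3): theoretical n(S) = 23.503 mol; at 66.20% yield, n(S) = 15.559 mol.
Step 2 (S:ZnS = 1:1): theoretical n(ZnS) = 15.559 mol, so theoretical mass = 15.559 × 97.44 = 1516.1 g.
At 83.93% yield, actual mass of ZnS = 1516.1 × 0.8393 = 1272.5 g.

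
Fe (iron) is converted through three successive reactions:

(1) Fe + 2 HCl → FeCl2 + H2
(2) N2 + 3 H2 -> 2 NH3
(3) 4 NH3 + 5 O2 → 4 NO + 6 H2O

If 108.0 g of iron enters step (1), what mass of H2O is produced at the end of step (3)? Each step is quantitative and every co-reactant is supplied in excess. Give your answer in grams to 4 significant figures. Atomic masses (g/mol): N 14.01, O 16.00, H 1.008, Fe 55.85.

M(Fe) = 55.85 g/mol.
M(H2O) = 2(1.008) + 16.00 = 18.016 g/mol.
n(Fe) = 108.0 / 55.85 = 1.9338 mol.
Reaction (1): Fe→H2 ratio 1:1 ⇒ n(H2) = 1.9338 mol.
Reaction (2): H2→NH3 ratio 3:2 ⇒ n(NH3) = 1.2892 mol.
Reaction (3): NH3→H2O ratio 4:6 ⇒ n(H2O) = 1.9338 mol.
Mass of H2O = 1.9338 × 18.016 = 34.838 g.

34.84 g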